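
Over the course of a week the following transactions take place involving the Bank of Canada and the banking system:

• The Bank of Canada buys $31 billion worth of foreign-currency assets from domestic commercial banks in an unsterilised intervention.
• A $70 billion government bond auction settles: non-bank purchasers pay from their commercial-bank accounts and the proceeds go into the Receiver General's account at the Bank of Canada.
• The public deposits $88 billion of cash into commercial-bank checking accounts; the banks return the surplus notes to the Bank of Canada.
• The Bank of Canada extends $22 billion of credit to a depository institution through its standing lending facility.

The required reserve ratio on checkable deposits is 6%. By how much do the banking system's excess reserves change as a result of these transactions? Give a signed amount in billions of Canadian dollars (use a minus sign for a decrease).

FX purchase $31 billion: reserves +$31B, deposits 0.
Government account inflow $70 billion: reserves −$70B, deposits −$70B.
Currency deposit $88 billion: reserves +$88B, deposits +$88B.
Discount-window loan $22 billion: reserves +$22B, deposits 0.
Totals: Δreserves = +$71B, Δdeposits = +$18B.
Δrequired reserves = 6% × +$18B = +$1.08B.
Δexcess reserves = Δreserves − Δrequired = +$71B − (+$1.08B) = +$69.92 billion.

+$69.92 billion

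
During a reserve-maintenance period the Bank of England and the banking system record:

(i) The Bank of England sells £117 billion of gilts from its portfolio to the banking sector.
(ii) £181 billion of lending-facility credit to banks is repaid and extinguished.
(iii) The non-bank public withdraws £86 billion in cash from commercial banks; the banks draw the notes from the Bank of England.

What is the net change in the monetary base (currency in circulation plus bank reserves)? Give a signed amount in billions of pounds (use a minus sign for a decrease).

-£298 billion

OMO sale (to banks) £117 billion: Bank of England balance sheet contracts → −£117B.
Discount-window repayment £181 billion: Bank of England balance sheet contracts → −£181B.
Currency withdrawal £86 billion: just a shift between currency and reserves — both are base money → 0.
Net: −117 − 181 + 0 = -£298 billion.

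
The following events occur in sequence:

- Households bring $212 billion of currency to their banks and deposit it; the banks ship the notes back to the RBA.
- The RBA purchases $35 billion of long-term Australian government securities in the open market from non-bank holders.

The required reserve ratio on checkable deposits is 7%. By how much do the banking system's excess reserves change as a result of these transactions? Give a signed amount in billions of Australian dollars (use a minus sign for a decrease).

Currency deposit $212 billion: reserves +$212B, deposits +$212B.
Asset purchase (from non-banks) $35 billion: reserves +$35B, deposits +$35B.
Totals: Δreserves = +$247B, Δdeposits = +$247B.
Δrequired reserves = 7% × +$247B = +$17.29B.
Δexcess reserves = Δreserves − Δrequired = +$247B − (+$17.29B) = +$229.71 billion.

+$229.71 billion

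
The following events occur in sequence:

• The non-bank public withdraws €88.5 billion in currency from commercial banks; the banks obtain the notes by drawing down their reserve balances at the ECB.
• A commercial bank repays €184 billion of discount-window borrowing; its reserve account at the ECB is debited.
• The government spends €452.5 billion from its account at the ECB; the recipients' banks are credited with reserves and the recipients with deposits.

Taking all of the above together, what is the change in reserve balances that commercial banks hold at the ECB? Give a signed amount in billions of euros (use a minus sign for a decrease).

+€180 billion

Currency withdrawal €88.5 billion: banks swap reserves for currency → −€88.5B.
Discount-window repayment €184 billion: repayment is debited from reserves → −€184B.
Government spending €452.5 billion: government payments flow into bank reserve accounts → +€452.5B.
Net: −88.5 − 184 + 452.5 = +€180 billion.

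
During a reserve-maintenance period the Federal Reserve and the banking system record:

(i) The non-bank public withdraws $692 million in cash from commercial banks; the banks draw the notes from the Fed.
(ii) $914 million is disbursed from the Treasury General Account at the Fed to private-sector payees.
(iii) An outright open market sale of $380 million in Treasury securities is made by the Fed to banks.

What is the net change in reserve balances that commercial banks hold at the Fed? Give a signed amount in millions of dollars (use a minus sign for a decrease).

Fed balance sheet:
  Assets:      Securities −$380M
  Liabilities: Bank reserves −$158M, Currency in circulation +$692M, Government deposits −$914M
Commercial banking system:
  Assets:      Reserves at CB −$158M, Securities +$380M
  Liabilities: Checkable deposits +$222M
So the change in reserve balances that commercial banks hold at the Fed is -$158 million.

-$158 million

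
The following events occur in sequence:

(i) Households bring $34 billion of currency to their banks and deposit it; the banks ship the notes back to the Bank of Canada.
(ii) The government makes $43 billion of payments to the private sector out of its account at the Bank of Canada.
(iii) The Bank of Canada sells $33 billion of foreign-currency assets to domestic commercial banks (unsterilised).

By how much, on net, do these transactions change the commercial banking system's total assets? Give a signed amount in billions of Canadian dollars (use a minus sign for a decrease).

+$77 billion

Currency deposit $34 billion: bank balance sheets expand → +$34B.
Government spending $43 billion: bank balance sheets expand → +$43B.
FX sale $33 billion: just an asset swap on bank balance sheets → 0.
Net: 34 + 43 + 0 = +$77 billion.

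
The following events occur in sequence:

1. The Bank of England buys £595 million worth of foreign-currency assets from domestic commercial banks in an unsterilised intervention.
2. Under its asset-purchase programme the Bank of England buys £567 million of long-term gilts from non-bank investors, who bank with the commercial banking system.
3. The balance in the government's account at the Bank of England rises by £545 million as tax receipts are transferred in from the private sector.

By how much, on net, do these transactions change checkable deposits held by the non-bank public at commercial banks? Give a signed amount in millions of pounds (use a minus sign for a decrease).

+£22 million

FX purchase £595 million: the counterparty is a bank, so public deposits are unchanged → 0.
Asset purchase (from non-banks) £567 million: non-bank counterparties' bank balances rise → +£567M.
Government account inflow £545 million: non-bank counterparties' bank balances fall → −£545M.
Net: 0 + 567 − 545 = +£22 million.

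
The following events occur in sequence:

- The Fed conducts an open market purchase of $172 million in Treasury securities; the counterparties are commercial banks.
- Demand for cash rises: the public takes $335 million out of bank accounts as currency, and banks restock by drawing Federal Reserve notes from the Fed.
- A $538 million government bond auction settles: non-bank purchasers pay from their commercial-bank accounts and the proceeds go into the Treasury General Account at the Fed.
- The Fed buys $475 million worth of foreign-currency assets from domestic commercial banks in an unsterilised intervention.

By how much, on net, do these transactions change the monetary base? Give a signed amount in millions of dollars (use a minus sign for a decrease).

Fed balance sheet:
  Assets:      Securities +$172M, Foreign assets +$475M
  Liabilities: Bank reserves −$226M, Currency in circulation +$335M, Government deposits +$538M
Commercial banking system:
  Assets:      Reserves at CB −$226M, Securities −$172M, Foreign assets −$475M
  Liabilities: Checkable deposits −$873M
Monetary base = currency + reserves: +$335M + (−$226M) = +$109 million.

+$109 million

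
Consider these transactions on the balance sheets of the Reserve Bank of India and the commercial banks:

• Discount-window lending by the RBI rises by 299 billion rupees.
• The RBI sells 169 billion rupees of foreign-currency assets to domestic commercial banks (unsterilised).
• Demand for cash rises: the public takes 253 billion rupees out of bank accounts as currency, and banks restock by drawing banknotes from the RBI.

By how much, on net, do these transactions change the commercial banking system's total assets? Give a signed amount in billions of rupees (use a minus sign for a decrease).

RBI balance sheet:
  Assets:      Loans to banks +299B, Foreign assets −169B
  Liabilities: Bank reserves −123B, Currency in circulation +253B
Commercial banking system:
  Assets:      Reserves at CB −123B, Foreign assets +169B
  Liabilities: Checkable deposits −253B, Borrowings from CB +299B
Change in total bank assets = +46 billion.

+46 billion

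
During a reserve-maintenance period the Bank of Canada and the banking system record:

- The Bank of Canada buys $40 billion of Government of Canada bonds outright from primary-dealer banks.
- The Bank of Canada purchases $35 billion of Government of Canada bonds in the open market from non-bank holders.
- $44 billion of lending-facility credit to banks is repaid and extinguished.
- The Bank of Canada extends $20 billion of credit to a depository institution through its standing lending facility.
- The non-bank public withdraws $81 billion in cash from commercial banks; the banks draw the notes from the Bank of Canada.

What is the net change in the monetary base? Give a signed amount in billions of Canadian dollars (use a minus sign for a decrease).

OMO purchase (from banks) $40 billion: Bank of Canada balance sheet expands → +$40B.
Asset purchase (from non-banks) $35 billion: Bank of Canada balance sheet expands → +$35B.
Discount-window repayment $44 billion: Bank of Canada balance sheet contracts → −$44B.
Discount-window loan $20 billion: Bank of Canada balance sheet expands → +$20B.
Currency withdrawal $81 billion: just a shift between currency and reserves — both are base money → 0.
Net: 40 + 35 − 44 + 20 + 0 = +$51 billion.

+$51 billion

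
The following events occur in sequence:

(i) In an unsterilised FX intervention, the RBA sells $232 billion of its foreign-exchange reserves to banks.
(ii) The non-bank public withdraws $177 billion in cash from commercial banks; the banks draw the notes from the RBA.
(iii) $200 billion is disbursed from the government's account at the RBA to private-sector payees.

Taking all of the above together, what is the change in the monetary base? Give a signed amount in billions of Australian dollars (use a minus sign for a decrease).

-$32 billion

RBA balance sheet:
  Assets:      Foreign assets −$232B
  Liabilities: Bank reserves −$209B, Currency in circulation +$177B, Government deposits −$200B
Commercial banking system:
  Assets:      Reserves at CB −$209B, Foreign assets +$232B
  Liabilities: Checkable deposits +$23B
Monetary base = currency + reserves: +$177B + (−$209B) = -$32 billion.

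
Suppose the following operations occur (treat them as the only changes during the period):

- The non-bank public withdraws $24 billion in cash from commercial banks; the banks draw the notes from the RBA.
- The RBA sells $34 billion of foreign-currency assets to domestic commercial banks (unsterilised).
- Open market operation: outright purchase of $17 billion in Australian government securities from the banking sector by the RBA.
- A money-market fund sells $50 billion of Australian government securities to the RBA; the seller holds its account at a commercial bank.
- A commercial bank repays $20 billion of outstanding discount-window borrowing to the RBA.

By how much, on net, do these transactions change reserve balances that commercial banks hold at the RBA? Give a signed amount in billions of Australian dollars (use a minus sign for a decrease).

-$11 billion

RBA balance sheet:
  Assets:      Securities +$67B, Loans to banks −$20B, Foreign assets −$34B
  Liabilities: Bank reserves −$11B, Currency in circulation +$24B
So the change in reserve balances that commercial banks hold at the RBA is -$11 billion.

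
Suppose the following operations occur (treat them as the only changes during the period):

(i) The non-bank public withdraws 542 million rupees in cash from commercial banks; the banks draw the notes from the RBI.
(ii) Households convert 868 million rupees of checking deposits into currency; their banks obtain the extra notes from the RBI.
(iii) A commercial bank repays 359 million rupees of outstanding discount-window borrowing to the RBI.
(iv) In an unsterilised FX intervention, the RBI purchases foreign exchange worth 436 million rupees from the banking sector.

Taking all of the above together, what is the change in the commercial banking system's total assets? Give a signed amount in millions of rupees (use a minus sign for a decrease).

Currency withdrawal 542 million rupees: bank balance sheets shrink → −542M.
Currency withdrawal 868 million rupees: bank balance sheets shrink → −868M.
Discount-window repayment 359 million rupees: bank balance sheets shrink → −359M.
FX purchase 436 million rupees: just an asset swap on bank balance sheets → 0.
Net: −542 − 868 − 359 + 0 = -1769 million.

-1769 million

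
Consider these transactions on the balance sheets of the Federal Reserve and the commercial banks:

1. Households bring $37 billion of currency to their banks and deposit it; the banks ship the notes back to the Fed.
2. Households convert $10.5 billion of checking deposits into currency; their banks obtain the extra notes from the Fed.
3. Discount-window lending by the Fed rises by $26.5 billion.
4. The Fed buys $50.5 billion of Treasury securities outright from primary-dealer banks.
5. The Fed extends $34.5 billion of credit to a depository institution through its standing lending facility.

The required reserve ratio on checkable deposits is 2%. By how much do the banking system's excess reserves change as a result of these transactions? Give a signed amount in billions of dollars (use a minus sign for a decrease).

Currency deposit $37 billion: reserves +$37B, deposits +$37B.
Currency withdrawal $10.5 billion: reserves −$10.5B, deposits −$10.5B.
Discount-window loan $26.5 billion: reserves +$26.5B, deposits 0.
OMO purchase (from banks) $50.5 billion: reserves +$50.5B, deposits 0.
Discount-window loan $34.5 billion: reserves +$34.5B, deposits 0.
Totals: Δreserves = +$138B, Δdeposits = +$26.5B.
Δrequired reserves = 2% × +$26.5B = +$0.53B.
Δexcess reserves = Δreserves − Δrequired = +$138B − (+$0.53B) = +$137.47 billion.

+$137.47 billion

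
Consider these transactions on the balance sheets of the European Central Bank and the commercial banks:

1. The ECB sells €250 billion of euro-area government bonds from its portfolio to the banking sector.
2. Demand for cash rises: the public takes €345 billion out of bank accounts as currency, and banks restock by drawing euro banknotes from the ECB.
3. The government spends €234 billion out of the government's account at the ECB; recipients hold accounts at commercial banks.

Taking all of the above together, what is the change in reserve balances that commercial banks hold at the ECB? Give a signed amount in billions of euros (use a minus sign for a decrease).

-€361 billion

ECB balance sheet:
  Assets:      Securities −€250B
  Liabilities: Bank reserves −€361B, Currency in circulation +€345B, Government deposits −€234B
So the change in reserve balances that commercial banks hold at the ECB is -€361 billion.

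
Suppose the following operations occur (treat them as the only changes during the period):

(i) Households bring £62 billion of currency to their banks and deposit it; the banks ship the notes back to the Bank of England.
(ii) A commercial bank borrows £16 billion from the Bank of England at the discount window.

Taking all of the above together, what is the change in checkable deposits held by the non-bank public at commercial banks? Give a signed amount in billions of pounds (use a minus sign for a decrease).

+£62 billion

Currency deposit £62 billion: non-bank counterparties' bank balances rise → +£62B.
Discount-window loan £16 billion: the counterparty is a bank, so public deposits are unchanged → 0.
Net: 62 + 0 = +£62 billion.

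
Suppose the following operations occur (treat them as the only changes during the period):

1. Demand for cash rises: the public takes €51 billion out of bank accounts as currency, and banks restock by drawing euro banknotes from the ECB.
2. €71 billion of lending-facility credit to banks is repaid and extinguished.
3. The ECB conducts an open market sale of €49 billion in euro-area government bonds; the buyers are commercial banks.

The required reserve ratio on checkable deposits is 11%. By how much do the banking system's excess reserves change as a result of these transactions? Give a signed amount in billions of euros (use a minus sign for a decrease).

-€165.39 billion

Currency withdrawal €51 billion: reserves −€51B, deposits −€51B.
Discount-window repayment €71 billion: reserves −€71B, deposits 0.
OMO sale (to banks) €49 billion: reserves −€49B, deposits 0.
Totals: Δreserves = −€171B, Δdeposits = −€51B.
Δrequired reserves = 11% × −€51B = −€5.61B.
Δexcess reserves = Δreserves − Δrequired = −€171B − (−€5.61B) = -€165.39 billion.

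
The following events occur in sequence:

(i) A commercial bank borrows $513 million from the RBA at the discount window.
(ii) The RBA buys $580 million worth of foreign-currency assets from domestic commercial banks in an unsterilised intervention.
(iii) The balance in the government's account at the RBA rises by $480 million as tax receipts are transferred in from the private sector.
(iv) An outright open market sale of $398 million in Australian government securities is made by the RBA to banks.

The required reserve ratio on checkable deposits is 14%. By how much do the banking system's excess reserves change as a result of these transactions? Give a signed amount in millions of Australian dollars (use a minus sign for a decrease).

+$282.2 million

Discount-window loan $513 million: reserves +$513M, deposits 0.
FX purchase $580 million: reserves +$580M, deposits 0.
Government account inflow $480 million: reserves −$480M, deposits −$480M.
OMO sale (to banks) $398 million: reserves −$398M, deposits 0.
Totals: Δreserves = +$215M, Δdeposits = −$480M.
Δrequired reserves = 14% × −$480M = −$67.2M.
Δexcess reserves = Δreserves − Δrequired = +$215M − (−$67.2M) = +$282.2 million.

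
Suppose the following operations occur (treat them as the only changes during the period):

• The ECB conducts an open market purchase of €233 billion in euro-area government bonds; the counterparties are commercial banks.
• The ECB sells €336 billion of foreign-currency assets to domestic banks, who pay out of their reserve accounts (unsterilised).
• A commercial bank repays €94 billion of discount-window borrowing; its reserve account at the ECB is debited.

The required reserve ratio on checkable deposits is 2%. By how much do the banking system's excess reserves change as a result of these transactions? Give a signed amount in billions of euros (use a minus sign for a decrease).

OMO purchase (from banks) €233 billion: reserves +€233B, deposits 0.
FX sale €336 billion: reserves −€336B, deposits 0.
Discount-window repayment €94 billion: reserves −€94B, deposits 0.
Totals: Δreserves = −€197B, Δdeposits = 0.
Δrequired reserves = 2% × 0 = 0.
Δexcess reserves = Δreserves − Δrequired = −€197B − (0) = -€197 billion.

-€197 billion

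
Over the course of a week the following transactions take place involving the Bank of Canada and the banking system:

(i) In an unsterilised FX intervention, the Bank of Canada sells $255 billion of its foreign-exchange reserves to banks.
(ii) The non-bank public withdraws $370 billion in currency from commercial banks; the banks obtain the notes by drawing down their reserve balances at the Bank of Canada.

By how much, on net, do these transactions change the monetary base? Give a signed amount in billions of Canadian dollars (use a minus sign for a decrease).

Bank of Canada balance sheet:
  Assets:      Foreign assets −$255B
  Liabilities: Bank reserves −$625B, Currency in circulation +$370B
Monetary base = currency + reserves: +$370B + (−$625B) = -$255 billion.

-$255 billion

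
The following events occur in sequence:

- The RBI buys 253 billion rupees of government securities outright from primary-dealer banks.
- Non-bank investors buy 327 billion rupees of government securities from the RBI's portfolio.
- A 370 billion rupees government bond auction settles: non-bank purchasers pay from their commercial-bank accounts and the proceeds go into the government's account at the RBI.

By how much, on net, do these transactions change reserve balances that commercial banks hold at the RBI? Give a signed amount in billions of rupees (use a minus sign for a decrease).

RBI balance sheet:
  Assets:      Securities −74B
  Liabilities: Bank reserves −444B, Government deposits +370B
So the change in reserve balances that commercial banks hold at the RBI is -444 billion.

-444 billion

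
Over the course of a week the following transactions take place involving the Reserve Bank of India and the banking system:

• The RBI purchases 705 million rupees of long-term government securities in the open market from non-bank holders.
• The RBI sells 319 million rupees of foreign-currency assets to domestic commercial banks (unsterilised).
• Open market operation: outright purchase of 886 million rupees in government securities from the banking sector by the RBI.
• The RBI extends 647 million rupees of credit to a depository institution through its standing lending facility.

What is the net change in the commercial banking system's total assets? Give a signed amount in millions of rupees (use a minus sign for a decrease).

+1352 million

Asset purchase (from non-banks) 705 million rupees: bank balance sheets expand → +705M.
FX sale 319 million rupees: just an asset swap on bank balance sheets → 0.
OMO purchase (from banks) 886 million rupees: just an asset swap on bank balance sheets → 0.
Discount-window loan 647 million rupees: bank balance sheets expand → +647M.
Net: 705 + 0 + 0 + 647 = +1352 million.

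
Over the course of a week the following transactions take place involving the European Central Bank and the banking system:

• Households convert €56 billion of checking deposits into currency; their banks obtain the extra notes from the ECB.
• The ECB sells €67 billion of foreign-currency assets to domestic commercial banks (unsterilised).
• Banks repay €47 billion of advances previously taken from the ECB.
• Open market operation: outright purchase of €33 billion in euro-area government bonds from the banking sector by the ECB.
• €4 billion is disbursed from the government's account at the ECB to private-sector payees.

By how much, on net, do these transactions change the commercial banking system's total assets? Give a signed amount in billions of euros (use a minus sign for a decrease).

-€99 billion

Currency withdrawal €56 billion: bank balance sheets shrink → −€56B.
FX sale €67 billion: just an asset swap on bank balance sheets → 0.
Discount-window repayment €47 billion: bank balance sheets shrink → −€47B.
OMO purchase (from banks) €33 billion: just an asset swap on bank balance sheets → 0.
Government spending €4 billion: bank balance sheets expand → +€4B.
Net: −56 + 0 − 47 + 0 + 4 = -€99 billion.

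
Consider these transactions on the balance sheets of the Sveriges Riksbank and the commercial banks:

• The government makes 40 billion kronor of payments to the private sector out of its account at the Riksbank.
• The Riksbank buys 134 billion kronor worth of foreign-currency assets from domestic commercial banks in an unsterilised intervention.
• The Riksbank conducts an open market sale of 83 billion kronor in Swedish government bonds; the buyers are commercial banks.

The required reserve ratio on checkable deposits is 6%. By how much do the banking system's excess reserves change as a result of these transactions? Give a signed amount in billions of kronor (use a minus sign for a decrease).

+88.6 billion

Government spending 40 billion kronor: reserves +40B, deposits +40B.
FX purchase 134 billion kronor: reserves +134B, deposits 0.
OMO sale (to banks) 83 billion kronor: reserves −83B, deposits 0.
Totals: Δreserves = +91B, Δdeposits = +40B.
Δrequired reserves = 6% × +40B = +2.4B.
Δexcess reserves = Δreserves − Δrequired = +91B − (+2.4B) = +88.6 billion.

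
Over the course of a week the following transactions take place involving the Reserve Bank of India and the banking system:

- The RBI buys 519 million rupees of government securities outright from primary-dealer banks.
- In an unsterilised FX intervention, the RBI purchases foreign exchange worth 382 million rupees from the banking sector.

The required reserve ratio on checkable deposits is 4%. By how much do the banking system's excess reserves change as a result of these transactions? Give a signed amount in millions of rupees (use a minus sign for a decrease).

+901 million

OMO purchase (from banks) 519 million rupees: reserves +519M, deposits 0.
FX purchase 382 million rupees: reserves +382M, deposits 0.
Totals: Δreserves = +901M, Δdeposits = 0.
Δrequired reserves = 4% × 0 = 0.
Δexcess reserves = Δreserves − Δrequired = +901M − (0) = +901 million.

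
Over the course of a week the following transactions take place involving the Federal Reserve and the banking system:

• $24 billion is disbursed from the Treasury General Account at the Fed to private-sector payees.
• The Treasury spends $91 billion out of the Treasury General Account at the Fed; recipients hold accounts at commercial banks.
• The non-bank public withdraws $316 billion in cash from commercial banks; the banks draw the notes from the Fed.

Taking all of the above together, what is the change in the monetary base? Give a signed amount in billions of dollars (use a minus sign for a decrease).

+$115 billion

Fed balance sheet:
  Assets:      no change
  Liabilities: Bank reserves −$201B, Currency in circulation +$316B, Government deposits −$115B
Commercial banking system:
  Assets:      Reserves at CB −$201B
  Liabilities: Checkable deposits −$201B
Monetary base = currency + reserves: +$316B + (−$201B) = +$115 billion.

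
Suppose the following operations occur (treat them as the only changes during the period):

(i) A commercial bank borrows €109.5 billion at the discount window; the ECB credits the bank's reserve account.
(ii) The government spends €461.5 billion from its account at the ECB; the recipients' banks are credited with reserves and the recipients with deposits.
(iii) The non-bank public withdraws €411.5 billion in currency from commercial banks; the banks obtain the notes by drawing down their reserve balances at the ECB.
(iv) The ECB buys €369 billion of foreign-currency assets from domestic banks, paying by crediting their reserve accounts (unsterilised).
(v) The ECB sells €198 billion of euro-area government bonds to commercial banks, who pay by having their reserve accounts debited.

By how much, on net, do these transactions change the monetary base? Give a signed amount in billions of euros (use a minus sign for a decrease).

+€742 billion

Discount-window loan €109.5 billion: ECB balance sheet expands → +€109.5B.
Government spending €461.5 billion: a non-base liability converts back to reserves → +€461.5B.
Currency withdrawal €411.5 billion: just a shift between currency and reserves — both are base money → 0.
FX purchase €369 billion: ECB balance sheet expands → +€369B.
OMO sale (to banks) €198 billion: ECB balance sheet contracts → −€198B.
Net: 109.5 + 461.5 + 0 + 369 − 198 = +€742 billion.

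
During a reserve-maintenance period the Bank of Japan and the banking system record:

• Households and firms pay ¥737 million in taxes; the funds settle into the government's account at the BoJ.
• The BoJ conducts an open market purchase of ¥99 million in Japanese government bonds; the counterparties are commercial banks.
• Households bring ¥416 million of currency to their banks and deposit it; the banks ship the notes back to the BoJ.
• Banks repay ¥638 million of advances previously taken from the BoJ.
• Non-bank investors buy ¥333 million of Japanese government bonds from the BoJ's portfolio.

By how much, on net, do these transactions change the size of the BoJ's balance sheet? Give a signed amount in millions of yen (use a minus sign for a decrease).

BoJ balance sheet:
  Assets:      Securities −¥234M, Loans to banks −¥638M
  Liabilities: Bank reserves −¥1193M, Currency in circulation −¥416M, Government deposits +¥737M
Change in total BoJ assets = -¥872 million.

-¥872 million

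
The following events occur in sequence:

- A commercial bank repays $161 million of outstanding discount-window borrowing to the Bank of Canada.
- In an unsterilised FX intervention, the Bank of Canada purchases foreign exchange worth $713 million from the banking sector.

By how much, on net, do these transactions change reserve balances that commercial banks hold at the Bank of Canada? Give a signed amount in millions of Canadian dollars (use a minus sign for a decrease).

+$552 million

Bank of Canada balance sheet:
  Assets:      Loans to banks −$161M, Foreign assets +$713M
  Liabilities: Bank reserves +$552M
Commercial banking system:
  Assets:      Reserves at CB +$552M, Foreign assets −$713M
  Liabilities: Borrowings from CB −$161M
So the change in reserve balances that commercial banks hold at the Bank of Canada is +$552 million.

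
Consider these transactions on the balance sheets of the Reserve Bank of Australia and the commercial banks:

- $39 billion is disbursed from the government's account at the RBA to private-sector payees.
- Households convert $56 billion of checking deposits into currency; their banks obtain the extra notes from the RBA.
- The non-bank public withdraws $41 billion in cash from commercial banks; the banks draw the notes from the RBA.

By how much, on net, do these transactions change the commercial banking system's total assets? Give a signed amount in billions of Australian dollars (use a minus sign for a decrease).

RBA balance sheet:
  Assets:      no change
  Liabilities: Bank reserves −$58B, Currency in circulation +$97B, Government deposits −$39B
Commercial banking system:
  Assets:      Reserves at CB −$58B
  Liabilities: Checkable deposits −$58B
Change in total bank assets = -$58 billion.

-$58 billion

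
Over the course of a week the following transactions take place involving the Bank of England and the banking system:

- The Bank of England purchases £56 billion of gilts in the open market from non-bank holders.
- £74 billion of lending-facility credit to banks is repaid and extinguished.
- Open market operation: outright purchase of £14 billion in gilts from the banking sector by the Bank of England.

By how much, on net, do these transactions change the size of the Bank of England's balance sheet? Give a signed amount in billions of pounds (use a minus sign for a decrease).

Asset purchase (from non-banks) £56 billion: a Bank of England asset is acquired → +£56B.
Discount-window repayment £74 billion: a Bank of England asset is shed → −£74B.
OMO purchase (from banks) £14 billion: a Bank of England asset is acquired → +£14B.
Net: 56 − 74 + 14 = -£4 billion.

-£4 billion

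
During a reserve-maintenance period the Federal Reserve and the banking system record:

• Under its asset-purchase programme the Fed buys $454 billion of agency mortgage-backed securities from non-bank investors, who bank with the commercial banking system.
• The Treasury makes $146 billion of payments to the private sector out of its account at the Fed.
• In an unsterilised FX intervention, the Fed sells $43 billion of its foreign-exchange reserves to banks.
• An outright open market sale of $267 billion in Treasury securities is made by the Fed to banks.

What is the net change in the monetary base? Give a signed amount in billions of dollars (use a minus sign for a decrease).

+$290 billion

Fed balance sheet:
  Assets:      Securities +$187B, Foreign assets −$43B
  Liabilities: Bank reserves +$290B, Government deposits −$146B
Commercial banking system:
  Assets:      Reserves at CB +$290B, Securities +$267B, Foreign assets +$43B
  Liabilities: Checkable deposits +$600B
Monetary base = currency + reserves: 0 + (+$290B) = +$290 billion.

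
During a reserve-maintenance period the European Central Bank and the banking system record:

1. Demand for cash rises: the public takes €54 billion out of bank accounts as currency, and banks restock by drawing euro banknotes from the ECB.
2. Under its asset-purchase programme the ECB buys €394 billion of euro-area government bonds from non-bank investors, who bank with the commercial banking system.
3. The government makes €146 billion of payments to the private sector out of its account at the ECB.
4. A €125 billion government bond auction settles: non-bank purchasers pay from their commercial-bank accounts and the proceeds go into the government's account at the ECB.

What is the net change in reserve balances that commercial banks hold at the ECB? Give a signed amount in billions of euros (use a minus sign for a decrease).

+€361 billion

ECB balance sheet:
  Assets:      Securities +€394B
  Liabilities: Bank reserves +€361B, Currency in circulation +€54B, Government deposits −€21B
Commercial banking system:
  Assets:      Reserves at CB +€361B
  Liabilities: Checkable deposits +€361B
So the change in reserve balances that commercial banks hold at the ECB is +€361 billion.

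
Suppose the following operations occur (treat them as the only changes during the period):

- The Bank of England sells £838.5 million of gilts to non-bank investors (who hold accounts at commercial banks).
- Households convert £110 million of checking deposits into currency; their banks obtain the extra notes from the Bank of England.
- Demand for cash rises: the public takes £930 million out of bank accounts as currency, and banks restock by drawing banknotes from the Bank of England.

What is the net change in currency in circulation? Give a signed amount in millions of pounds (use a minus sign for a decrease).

+£1040 million

Bank of England balance sheet:
  Assets:      Securities −£838.5M
  Liabilities: Bank reserves −£1878.5M, Currency in circulation +£1040M
So the change in currency in circulation is +£1040 million.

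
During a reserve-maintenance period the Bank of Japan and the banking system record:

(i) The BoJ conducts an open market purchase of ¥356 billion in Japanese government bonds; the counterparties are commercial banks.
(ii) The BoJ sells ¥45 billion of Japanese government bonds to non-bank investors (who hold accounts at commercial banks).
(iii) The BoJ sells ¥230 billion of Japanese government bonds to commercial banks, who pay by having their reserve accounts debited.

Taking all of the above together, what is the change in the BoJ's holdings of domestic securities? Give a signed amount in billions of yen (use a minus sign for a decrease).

+¥81 billion

OMO purchase (from banks) ¥356 billion: securities added to the BoJ's portfolio → +¥356B.
Asset sale (to non-banks) ¥45 billion: securities removed from the BoJ's portfolio → −¥45B.
OMO sale (to banks) ¥230 billion: securities removed from the BoJ's portfolio → −¥230B.
Net: 356 − 45 − 230 = +¥81 billion.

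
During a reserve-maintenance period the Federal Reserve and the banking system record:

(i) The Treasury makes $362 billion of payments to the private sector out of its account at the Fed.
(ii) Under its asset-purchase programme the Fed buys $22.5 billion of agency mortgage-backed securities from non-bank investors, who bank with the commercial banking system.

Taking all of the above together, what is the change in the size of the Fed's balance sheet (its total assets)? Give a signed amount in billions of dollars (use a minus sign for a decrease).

+$22.5 billion

Government spending $362 billion: only the composition of liabilities changes → 0.
Asset purchase (from non-banks) $22.5 billion: a Fed asset is acquired → +$22.5B.
Net: 0 + 22.5 = +$22.5 billion.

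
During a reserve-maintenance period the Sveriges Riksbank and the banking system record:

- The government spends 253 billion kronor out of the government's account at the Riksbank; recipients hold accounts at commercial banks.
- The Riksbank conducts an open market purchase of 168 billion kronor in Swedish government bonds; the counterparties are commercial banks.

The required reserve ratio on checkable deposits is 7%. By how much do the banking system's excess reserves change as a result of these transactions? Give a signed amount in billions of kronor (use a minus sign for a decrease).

Government spending 253 billion kronor: reserves +253B, deposits +253B.
OMO purchase (from banks) 168 billion kronor: reserves +168B, deposits 0.
Totals: Δreserves = +421B, Δdeposits = +253B.
Δrequired reserves = 7% × +253B = +17.71B.
Δexcess reserves = Δreserves − Δrequired = +421B − (+17.71B) = +403.29 billion.

+403.29 billion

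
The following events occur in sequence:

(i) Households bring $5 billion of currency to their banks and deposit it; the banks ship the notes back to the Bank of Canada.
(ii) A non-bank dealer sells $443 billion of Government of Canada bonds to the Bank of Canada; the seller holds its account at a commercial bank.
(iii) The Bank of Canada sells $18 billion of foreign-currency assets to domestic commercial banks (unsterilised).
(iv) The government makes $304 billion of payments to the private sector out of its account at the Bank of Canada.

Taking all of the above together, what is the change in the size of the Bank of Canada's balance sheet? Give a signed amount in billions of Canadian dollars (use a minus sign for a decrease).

+$425 billion

Currency deposit $5 billion: only the composition of liabilities changes → 0.
Asset purchase (from non-banks) $443 billion: a Bank of Canada asset is acquired → +$443B.
FX sale $18 billion: a Bank of Canada asset is shed → −$18B.
Government spending $304 billion: only the composition of liabilities changes → 0.
Net: 0 + 443 − 18 + 0 = +$425 billion.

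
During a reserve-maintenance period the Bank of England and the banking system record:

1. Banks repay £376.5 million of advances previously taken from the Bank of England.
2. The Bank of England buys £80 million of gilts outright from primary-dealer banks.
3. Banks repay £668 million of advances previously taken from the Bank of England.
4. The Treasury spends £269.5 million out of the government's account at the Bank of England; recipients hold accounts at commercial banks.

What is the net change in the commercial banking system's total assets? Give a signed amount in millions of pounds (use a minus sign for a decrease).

-£775 million

Bank of England balance sheet:
  Assets:      Securities +£80M, Loans to banks −£1044.5M
  Liabilities: Bank reserves −£695M, Government deposits −£269.5M
Commercial banking system:
  Assets:      Reserves at CB −£695M, Securities −£80M
  Liabilities: Checkable deposits +£269.5M, Borrowings from CB −£1044.5M
Change in total bank assets = -£775 million.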